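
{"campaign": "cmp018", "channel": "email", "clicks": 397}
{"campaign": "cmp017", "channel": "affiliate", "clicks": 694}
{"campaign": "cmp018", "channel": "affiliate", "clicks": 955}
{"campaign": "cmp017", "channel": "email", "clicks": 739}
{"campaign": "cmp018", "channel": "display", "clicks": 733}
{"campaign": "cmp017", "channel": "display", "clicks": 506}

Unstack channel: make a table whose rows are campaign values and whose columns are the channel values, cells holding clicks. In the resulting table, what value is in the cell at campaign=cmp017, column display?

506

Wide layout: rows indexed by campaign, columns are the 3 distinct channel values (email, affiliate, display).
Cell (campaign=cmp017, channel=display) draws from the long row where campaign=cmp017 and channel=display, which has clicks=506.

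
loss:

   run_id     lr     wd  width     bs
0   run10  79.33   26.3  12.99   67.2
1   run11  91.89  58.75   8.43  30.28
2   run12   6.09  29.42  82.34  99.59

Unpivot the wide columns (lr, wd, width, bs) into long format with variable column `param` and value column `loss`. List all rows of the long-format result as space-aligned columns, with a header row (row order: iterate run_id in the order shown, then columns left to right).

Each (run_id, column) pair becomes one row: 3 × 4 = 12 rows.
For example, (run10, lr) → loss=79.33.

run_id  param  loss 
run10   lr     79.33
run10   wd     26.3 
run10   width  12.99
run10   bs     67.2 
run11   lr     91.89
run11   wd     58.75
run11   width  8.43 
run11   bs     30.28
run12   lr     6.09 
run12   wd     29.42
run12   width  82.34
run12   bs     99.59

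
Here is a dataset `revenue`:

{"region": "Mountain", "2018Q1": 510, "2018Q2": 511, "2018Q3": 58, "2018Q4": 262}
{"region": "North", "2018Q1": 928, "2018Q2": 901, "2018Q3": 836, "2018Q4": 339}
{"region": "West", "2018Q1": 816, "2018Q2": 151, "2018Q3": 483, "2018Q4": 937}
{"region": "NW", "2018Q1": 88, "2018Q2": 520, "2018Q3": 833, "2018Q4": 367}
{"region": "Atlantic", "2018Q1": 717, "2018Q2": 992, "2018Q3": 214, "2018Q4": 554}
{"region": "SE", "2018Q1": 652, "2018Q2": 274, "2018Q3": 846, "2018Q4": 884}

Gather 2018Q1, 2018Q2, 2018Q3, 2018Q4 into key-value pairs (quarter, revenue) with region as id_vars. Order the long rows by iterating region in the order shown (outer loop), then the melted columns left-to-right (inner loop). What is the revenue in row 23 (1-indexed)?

846

24 rows total (6 × 4). Row 23: index ⌊(23-1)/4⌋ = 5 into region → SE; (23-1) mod 4 = 2 into the melted columns → 2018Q3.
So row 23 is (SE, 2018Q3, 846); revenue = 846.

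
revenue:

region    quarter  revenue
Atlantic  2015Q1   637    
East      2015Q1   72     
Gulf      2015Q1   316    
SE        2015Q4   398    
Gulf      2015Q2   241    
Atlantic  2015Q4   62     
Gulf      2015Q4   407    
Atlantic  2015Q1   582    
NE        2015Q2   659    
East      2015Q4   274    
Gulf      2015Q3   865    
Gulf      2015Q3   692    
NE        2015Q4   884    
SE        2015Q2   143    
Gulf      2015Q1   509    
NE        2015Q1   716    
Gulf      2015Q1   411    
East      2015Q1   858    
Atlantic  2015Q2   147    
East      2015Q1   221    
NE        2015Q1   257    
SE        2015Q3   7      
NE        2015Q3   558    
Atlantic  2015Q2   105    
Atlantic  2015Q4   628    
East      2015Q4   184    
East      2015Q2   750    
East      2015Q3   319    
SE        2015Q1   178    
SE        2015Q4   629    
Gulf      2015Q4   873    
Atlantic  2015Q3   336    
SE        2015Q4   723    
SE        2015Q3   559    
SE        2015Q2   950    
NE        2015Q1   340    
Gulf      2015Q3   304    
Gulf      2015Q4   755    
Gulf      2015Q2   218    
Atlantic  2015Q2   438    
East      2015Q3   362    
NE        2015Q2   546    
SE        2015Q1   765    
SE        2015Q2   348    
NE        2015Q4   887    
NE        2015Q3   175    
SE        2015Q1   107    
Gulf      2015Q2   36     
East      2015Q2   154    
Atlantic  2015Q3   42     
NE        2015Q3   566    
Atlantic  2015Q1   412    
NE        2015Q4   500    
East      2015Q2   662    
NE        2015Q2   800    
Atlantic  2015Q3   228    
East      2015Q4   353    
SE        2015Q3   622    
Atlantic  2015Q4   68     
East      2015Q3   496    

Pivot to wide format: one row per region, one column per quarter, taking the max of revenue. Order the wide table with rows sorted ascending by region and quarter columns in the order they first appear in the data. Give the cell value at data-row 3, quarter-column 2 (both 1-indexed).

873

With rows sorted ascending by region, row 3 is region=Gulf. quarter columns in first-appearance order: 2015Q1, 2015Q4, 2015Q2, 2015Q3; column 2 is 2015Q4.
Long rows with region=Gulf, quarter=2015Q4: max(407, 873, 755) = 873.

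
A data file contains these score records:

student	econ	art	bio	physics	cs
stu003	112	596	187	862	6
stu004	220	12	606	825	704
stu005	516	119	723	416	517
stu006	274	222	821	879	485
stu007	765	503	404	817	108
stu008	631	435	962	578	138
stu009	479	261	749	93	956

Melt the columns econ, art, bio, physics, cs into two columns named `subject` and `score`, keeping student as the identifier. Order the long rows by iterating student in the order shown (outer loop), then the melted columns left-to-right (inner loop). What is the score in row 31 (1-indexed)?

35 rows total (7 × 5). Row 31: index ⌊(31-1)/5⌋ = 6 into student → stu009; (31-1) mod 5 = 0 into the melted columns → econ.
So row 31 is (stu009, econ, 479); score = 479.

479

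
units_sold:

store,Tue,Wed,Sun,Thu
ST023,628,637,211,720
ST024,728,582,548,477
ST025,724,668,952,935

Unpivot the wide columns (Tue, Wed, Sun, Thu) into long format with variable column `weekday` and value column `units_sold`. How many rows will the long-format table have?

12

3 store values × 4 melted columns = 12 rows.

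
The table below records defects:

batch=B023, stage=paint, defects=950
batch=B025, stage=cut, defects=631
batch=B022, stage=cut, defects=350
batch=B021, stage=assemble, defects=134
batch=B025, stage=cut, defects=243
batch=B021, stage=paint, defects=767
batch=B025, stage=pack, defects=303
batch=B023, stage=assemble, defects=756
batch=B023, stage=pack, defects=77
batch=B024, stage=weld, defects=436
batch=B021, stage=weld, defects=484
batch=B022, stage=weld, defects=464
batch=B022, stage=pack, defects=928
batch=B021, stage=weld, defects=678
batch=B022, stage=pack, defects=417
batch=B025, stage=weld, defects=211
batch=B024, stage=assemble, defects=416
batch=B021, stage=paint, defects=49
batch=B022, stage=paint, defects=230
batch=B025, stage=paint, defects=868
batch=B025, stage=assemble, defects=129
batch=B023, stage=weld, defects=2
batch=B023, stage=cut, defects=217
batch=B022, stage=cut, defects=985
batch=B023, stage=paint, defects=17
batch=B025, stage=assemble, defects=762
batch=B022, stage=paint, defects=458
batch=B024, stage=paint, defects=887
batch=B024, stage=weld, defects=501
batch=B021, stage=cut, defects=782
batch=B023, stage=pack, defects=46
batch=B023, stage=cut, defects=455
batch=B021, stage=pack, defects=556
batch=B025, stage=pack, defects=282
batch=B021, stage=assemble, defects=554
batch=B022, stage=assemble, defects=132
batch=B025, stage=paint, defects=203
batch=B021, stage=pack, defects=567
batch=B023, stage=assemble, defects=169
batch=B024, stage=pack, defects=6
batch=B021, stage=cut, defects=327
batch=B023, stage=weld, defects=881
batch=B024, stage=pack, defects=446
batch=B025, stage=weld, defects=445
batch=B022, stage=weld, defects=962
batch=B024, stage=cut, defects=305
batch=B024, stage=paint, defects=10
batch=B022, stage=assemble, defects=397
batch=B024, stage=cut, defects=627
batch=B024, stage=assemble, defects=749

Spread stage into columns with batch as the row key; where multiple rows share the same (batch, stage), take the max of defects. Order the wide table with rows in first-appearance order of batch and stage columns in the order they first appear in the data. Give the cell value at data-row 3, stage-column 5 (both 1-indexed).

962

With rows in first-appearance order of batch, row 3 is batch=B022. stage columns in first-appearance order: paint, cut, assemble, pack, weld; column 5 is weld.
Long rows with batch=B022, stage=weld: max(464, 962) = 962.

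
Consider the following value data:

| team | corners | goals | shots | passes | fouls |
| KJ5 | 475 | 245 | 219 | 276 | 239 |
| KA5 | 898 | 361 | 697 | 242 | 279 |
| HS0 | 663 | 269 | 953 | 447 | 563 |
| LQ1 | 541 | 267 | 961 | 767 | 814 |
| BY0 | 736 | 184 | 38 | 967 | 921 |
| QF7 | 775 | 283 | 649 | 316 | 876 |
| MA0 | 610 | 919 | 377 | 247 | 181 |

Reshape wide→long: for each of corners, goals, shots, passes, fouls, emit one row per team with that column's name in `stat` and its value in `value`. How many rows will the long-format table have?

35

7 team values × 5 melted columns = 35 rows.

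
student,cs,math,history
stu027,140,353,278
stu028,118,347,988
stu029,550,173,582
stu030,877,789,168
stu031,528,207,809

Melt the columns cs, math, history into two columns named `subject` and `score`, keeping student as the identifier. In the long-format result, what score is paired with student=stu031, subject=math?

Unpivoting turns each (student, wide-column) pair into one long row.
The wide cell at row stu031, column math holds 207, so the long row (stu031, math) has score=207.

207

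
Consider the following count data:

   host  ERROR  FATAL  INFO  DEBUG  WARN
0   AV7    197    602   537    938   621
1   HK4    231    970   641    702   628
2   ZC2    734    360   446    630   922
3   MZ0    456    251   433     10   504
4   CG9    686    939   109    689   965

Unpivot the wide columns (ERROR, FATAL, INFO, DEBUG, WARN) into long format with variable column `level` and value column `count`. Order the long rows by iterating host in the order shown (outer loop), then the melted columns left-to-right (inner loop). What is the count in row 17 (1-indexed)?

25 rows total (5 × 5). Row 17: index ⌊(17-1)/5⌋ = 3 into host → MZ0; (17-1) mod 5 = 1 into the melted columns → FATAL.
So row 17 is (MZ0, FATAL, 251); count = 251.

251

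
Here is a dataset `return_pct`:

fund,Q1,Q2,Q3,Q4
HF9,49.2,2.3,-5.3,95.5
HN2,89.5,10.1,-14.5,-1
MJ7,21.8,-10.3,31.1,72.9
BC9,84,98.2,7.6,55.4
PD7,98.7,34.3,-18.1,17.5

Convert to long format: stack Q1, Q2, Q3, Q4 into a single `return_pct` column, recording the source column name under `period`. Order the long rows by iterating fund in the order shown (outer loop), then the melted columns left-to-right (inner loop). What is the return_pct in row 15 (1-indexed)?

20 rows total (5 × 4). Row 15: index ⌊(15-1)/4⌋ = 3 into fund → BC9; (15-1) mod 4 = 2 into the melted columns → Q3.
So row 15 is (BC9, Q3, 7.6); return_pct = 7.6.

7.6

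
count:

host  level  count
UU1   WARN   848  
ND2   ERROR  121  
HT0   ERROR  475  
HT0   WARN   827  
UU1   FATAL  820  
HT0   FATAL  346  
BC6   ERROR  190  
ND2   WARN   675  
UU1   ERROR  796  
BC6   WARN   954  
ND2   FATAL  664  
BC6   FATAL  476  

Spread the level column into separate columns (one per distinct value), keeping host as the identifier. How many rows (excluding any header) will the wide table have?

4 distinct host values → 4 rows.

4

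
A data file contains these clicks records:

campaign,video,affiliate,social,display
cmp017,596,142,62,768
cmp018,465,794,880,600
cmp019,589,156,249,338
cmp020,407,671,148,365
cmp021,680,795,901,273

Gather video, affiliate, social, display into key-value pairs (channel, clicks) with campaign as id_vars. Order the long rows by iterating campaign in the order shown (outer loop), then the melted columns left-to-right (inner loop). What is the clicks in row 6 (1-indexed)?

20 rows total (5 × 4). Row 6: index ⌊(6-1)/4⌋ = 1 into campaign → cmp018; (6-1) mod 4 = 1 into the melted columns → affiliate.
So row 6 is (cmp018, affiliate, 794); clicks = 794.

794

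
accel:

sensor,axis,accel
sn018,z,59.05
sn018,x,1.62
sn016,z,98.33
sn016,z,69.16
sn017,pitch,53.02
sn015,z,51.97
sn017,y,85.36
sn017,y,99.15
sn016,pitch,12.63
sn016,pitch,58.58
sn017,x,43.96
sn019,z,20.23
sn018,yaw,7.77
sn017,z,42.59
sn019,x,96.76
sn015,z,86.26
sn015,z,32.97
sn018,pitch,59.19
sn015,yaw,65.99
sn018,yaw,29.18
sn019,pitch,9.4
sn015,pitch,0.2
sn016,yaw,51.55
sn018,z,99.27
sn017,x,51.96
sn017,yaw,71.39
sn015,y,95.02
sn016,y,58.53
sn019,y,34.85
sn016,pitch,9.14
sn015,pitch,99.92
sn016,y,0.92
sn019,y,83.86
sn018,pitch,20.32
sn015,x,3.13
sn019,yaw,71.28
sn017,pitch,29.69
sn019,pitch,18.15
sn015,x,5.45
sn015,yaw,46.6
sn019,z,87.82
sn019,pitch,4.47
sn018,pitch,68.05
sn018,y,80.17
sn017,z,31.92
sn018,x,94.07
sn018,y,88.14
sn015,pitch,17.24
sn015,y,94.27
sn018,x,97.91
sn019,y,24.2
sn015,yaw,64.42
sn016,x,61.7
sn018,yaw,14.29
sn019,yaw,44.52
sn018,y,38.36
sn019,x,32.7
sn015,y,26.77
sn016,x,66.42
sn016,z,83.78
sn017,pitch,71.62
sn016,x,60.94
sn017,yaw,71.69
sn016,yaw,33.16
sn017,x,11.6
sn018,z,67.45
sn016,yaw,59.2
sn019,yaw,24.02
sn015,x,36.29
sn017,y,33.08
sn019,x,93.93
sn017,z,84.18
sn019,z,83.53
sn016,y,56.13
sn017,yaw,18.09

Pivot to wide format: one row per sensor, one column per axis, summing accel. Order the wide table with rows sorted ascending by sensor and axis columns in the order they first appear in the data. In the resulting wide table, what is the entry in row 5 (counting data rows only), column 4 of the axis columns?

142.91

With rows sorted ascending by sensor, row 5 is sensor=sn019. axis columns in first-appearance order: z, x, pitch, y, yaw; column 4 is y.
Long rows with sensor=sn019, axis=y: 34.85 + 83.86 + 24.2 = 142.91.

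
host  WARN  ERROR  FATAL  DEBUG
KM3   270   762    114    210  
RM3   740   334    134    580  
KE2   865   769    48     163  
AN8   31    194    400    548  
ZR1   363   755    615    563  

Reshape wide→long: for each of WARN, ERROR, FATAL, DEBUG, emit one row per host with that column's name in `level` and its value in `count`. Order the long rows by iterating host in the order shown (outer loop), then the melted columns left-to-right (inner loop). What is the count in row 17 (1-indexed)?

363

20 rows total (5 × 4). Row 17: index ⌊(17-1)/4⌋ = 4 into host → ZR1; (17-1) mod 4 = 0 into the melted columns → WARN.
So row 17 is (ZR1, WARN, 363); count = 363.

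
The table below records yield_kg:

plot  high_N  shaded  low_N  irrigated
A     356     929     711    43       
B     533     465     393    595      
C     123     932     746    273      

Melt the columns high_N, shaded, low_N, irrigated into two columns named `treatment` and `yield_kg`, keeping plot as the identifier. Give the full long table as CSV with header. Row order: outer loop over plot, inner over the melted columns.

Each (plot, column) pair becomes one row: 3 × 4 = 12 rows.
For example, (A, high_N) → yield_kg=356.

plot,treatment,yield_kg
A,high_N,356
A,shaded,929
A,low_N,711
A,irrigated,43
B,high_N,533
B,shaded,465
B,low_N,393
B,irrigated,595
C,high_N,123
C,shaded,932
C,low_N,746
C,irrigated,273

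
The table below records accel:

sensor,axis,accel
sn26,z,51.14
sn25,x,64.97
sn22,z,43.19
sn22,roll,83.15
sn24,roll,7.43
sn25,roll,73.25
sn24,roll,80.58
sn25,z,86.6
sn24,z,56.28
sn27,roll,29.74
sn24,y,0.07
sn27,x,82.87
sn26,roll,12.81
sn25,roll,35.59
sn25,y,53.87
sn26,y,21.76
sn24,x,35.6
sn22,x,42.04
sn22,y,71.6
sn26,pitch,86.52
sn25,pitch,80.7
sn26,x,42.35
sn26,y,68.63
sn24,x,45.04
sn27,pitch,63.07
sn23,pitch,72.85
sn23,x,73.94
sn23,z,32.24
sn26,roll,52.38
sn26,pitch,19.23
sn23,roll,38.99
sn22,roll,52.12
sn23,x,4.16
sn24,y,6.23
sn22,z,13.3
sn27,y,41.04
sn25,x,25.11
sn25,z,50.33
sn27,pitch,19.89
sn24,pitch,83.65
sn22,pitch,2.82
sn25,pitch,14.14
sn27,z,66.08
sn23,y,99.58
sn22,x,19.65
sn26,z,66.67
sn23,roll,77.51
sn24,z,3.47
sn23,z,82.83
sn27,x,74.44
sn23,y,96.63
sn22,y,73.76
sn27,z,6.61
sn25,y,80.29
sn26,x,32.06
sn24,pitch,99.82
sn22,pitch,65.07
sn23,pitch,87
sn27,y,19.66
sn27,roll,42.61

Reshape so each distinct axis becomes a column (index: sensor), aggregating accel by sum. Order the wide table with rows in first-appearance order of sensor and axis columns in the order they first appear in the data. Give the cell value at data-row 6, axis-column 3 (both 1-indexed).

With rows in first-appearance order of sensor, row 6 is sensor=sn23. axis columns in first-appearance order: z, x, roll, y, pitch; column 3 is roll.
Long rows with sensor=sn23, axis=roll: 38.99 + 77.51 = 116.50.

116.50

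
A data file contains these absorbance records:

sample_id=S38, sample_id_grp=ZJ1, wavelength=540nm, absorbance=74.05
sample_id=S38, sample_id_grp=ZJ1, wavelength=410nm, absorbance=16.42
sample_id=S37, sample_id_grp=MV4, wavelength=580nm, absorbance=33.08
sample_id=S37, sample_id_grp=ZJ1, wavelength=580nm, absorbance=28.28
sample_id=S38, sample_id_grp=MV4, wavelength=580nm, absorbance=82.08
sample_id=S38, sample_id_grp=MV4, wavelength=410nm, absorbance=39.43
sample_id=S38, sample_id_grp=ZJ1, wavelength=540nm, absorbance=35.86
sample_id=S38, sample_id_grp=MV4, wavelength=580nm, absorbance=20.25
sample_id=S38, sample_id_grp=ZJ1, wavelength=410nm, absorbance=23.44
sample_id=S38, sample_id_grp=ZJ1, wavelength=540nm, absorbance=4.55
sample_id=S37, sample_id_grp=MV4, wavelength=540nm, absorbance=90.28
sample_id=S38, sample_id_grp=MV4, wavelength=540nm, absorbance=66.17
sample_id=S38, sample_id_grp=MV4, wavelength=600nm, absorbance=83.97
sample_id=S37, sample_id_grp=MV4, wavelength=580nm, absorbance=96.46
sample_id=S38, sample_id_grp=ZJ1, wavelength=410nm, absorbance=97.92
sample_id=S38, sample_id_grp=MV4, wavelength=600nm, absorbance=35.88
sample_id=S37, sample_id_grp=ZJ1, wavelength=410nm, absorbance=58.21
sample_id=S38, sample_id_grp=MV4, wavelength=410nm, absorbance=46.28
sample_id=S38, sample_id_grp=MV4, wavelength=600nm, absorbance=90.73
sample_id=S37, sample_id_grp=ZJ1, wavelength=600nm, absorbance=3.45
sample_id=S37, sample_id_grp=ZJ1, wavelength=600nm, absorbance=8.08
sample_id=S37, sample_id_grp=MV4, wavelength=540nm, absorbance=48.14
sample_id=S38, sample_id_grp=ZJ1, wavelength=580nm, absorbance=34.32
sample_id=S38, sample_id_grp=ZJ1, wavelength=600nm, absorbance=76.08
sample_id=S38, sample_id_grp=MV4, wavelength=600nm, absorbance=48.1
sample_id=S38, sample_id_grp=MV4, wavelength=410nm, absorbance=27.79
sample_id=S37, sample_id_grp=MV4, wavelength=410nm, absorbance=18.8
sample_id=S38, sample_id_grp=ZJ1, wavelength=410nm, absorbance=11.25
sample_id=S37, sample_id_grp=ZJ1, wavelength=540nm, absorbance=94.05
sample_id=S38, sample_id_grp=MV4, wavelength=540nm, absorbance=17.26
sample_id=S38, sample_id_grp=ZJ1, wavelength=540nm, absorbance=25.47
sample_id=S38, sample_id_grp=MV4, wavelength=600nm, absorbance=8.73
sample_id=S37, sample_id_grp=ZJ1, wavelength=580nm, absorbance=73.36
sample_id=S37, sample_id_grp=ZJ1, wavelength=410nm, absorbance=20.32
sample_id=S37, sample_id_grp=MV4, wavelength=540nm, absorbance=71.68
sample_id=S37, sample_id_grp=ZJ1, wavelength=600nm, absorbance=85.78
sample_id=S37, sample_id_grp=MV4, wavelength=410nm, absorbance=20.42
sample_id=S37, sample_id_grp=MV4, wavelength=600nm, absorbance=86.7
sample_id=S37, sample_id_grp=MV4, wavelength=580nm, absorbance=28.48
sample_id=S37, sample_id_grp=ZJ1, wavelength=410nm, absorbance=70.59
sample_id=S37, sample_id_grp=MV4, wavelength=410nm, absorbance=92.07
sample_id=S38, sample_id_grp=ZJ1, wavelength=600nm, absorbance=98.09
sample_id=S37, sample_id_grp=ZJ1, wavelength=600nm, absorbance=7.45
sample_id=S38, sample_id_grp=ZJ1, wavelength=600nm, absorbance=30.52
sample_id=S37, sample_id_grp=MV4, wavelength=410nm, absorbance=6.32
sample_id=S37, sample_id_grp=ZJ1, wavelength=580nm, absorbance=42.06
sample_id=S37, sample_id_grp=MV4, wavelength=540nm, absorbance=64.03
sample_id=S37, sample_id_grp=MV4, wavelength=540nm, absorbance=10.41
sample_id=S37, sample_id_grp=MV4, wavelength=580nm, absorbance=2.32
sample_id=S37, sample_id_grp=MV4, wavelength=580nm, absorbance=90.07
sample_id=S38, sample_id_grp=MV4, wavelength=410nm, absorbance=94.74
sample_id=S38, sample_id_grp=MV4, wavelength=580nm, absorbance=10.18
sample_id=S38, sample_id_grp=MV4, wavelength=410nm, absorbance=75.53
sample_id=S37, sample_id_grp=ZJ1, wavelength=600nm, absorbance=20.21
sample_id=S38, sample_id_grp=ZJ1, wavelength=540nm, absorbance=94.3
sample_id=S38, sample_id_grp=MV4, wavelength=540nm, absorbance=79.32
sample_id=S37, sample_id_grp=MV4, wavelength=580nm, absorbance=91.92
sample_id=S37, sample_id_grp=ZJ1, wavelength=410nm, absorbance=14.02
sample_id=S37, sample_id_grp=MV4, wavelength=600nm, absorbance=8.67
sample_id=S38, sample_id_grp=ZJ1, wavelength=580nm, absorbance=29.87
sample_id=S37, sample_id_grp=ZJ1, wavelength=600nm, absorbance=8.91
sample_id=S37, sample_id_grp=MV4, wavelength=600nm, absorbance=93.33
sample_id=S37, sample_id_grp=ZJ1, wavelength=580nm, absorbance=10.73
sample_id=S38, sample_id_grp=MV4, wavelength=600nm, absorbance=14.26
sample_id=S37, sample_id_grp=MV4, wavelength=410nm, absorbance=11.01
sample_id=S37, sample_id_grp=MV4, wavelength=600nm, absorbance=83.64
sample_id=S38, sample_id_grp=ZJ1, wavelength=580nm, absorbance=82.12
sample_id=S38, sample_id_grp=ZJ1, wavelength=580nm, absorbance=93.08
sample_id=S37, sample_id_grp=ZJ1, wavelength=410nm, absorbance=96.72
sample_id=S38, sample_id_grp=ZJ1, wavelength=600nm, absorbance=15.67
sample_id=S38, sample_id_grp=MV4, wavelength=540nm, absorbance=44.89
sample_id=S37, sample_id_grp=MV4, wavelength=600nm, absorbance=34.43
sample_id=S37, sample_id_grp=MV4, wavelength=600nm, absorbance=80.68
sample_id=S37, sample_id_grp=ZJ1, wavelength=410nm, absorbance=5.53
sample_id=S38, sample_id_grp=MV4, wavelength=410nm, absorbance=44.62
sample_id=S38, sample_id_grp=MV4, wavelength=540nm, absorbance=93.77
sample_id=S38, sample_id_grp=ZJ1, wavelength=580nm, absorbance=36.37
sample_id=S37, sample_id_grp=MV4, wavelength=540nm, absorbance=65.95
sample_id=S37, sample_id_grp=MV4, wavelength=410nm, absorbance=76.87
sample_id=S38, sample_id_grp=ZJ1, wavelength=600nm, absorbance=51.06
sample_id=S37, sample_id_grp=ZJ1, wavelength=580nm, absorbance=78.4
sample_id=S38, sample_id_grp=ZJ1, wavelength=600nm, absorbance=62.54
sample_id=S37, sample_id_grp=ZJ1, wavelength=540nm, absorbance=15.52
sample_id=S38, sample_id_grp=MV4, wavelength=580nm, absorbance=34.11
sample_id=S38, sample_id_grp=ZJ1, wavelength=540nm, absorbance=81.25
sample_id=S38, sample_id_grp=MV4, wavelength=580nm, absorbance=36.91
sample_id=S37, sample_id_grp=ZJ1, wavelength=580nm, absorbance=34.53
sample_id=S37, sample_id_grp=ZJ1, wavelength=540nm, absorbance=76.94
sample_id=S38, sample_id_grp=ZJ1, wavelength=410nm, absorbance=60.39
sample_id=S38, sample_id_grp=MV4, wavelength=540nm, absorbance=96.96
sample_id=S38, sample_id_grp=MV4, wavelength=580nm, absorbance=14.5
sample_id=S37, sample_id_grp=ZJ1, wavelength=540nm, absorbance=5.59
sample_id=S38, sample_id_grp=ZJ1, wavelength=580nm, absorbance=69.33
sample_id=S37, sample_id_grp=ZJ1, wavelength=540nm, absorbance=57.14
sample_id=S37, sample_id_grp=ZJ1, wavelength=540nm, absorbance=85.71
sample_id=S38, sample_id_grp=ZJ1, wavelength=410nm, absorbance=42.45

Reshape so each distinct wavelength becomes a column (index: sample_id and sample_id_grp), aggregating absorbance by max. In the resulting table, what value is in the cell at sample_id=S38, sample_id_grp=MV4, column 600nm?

90.73

Rows with sample_id=S38, sample_id_grp=MV4 and wavelength=600nm: absorbance values are 83.97, 35.88, 90.73, 48.1, 8.73, 14.26.
max(83.97, 35.88, 90.73, 48.1, 8.73, 14.26) = 90.73.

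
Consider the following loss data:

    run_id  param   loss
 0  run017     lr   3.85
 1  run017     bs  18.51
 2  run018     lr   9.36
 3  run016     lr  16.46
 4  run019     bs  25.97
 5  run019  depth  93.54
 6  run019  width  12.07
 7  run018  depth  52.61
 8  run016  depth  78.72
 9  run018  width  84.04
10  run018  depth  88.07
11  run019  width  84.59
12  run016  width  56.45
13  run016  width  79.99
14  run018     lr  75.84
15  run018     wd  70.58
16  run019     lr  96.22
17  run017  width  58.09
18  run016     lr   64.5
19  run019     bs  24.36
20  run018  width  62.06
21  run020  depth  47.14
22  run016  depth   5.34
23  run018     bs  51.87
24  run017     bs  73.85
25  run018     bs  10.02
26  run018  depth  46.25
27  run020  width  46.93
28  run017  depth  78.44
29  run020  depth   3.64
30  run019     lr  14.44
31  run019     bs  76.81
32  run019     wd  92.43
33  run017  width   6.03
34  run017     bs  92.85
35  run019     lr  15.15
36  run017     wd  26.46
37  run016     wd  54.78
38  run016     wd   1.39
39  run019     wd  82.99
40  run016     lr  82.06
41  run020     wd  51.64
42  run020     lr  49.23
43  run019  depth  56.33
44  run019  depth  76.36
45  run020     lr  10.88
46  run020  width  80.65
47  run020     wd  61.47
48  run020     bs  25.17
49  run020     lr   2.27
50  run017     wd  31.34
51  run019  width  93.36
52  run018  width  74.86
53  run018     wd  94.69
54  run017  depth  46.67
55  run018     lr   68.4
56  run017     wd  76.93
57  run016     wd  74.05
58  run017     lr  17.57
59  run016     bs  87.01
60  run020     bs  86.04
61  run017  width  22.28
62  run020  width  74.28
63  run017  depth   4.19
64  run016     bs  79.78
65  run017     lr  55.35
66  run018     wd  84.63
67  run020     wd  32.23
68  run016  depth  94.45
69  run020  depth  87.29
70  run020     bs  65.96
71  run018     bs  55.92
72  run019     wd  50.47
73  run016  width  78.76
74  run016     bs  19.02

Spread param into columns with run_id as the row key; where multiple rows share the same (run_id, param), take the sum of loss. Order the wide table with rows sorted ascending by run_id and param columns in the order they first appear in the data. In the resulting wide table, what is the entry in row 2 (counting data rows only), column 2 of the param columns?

With rows sorted ascending by run_id, row 2 is run_id=run017. param columns in first-appearance order: lr, bs, depth, width, wd; column 2 is bs.
Long rows with run_id=run017, param=bs: 18.51 + 73.85 + 92.85 = 185.21.

185.21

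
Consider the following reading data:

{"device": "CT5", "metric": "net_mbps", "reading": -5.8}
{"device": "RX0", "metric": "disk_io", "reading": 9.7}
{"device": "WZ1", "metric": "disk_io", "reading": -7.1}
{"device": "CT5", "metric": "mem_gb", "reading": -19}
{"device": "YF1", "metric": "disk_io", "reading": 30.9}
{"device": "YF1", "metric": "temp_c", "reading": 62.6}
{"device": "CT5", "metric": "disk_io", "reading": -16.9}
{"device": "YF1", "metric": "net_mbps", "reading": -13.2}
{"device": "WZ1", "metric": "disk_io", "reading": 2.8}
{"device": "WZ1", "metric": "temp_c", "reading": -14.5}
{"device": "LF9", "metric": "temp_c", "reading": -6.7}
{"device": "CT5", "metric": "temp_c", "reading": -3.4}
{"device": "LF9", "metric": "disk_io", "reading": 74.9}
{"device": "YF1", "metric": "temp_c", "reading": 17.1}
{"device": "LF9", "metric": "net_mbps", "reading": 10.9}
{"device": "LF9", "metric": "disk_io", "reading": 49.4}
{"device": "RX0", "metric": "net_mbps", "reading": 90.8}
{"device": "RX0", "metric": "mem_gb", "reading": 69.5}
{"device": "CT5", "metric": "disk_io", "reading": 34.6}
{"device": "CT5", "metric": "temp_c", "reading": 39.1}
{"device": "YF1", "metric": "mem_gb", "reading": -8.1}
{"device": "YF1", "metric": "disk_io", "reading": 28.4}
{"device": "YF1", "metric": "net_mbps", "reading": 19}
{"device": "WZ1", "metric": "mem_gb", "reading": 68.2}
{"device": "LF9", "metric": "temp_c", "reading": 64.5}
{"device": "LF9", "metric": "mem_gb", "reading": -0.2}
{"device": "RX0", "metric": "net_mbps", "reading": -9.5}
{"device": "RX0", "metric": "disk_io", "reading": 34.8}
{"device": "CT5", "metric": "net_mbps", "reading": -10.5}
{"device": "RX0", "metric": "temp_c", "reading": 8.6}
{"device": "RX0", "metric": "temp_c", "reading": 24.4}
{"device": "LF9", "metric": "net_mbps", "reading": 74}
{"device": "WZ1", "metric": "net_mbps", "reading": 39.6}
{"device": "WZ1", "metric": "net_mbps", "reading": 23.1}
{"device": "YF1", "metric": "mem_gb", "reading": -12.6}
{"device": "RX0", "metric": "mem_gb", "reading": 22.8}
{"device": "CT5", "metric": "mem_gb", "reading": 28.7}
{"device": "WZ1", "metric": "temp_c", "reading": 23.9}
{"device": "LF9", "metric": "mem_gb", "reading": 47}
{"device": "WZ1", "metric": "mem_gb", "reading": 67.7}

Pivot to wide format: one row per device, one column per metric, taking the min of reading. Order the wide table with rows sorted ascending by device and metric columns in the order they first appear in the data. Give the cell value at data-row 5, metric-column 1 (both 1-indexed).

With rows sorted ascending by device, row 5 is device=YF1. metric columns in first-appearance order: net_mbps, disk_io, mem_gb, temp_c; column 1 is net_mbps.
Long rows with device=YF1, metric=net_mbps: min(-13.2, 19) = -13.2.

-13.2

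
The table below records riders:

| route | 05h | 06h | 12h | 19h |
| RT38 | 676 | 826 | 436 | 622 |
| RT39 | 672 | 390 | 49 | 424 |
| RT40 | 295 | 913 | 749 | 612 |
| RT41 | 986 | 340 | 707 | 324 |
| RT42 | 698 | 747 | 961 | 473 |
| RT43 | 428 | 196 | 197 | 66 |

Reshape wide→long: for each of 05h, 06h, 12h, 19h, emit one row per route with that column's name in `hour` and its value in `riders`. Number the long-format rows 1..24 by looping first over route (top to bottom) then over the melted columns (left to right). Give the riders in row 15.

24 rows total (6 × 4). Row 15: index ⌊(15-1)/4⌋ = 3 into route → RT41; (15-1) mod 4 = 2 into the melted columns → 12h.
So row 15 is (RT41, 12h, 707); riders = 707.

707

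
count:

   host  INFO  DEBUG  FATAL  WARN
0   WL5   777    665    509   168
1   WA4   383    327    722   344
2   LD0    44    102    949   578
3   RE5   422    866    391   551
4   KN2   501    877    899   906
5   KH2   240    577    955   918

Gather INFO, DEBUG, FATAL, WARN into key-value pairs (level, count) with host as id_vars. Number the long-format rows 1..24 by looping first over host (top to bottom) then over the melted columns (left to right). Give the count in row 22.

577

24 rows total (6 × 4). Row 22: index ⌊(22-1)/4⌋ = 5 into host → KH2; (22-1) mod 4 = 1 into the melted columns → DEBUG.
So row 22 is (KH2, DEBUG, 577); count = 577.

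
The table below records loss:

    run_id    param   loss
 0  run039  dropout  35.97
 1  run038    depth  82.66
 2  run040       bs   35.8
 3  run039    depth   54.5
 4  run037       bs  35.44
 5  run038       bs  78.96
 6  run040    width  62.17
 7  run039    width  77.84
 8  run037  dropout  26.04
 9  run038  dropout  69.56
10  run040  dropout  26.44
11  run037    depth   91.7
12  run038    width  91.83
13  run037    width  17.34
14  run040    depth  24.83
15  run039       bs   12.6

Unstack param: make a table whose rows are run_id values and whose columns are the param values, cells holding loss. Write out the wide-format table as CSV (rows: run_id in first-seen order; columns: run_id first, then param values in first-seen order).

Columns: run_id plus the 4 distinct param values (dropout, depth, bs, width).
For example, row run039 column dropout takes loss=35.97 from the long row (run039, dropout).

run_id,dropout,depth,bs,width
run039,35.97,54.5,12.6,77.84
run038,69.56,82.66,78.96,91.83
run040,26.44,24.83,35.8,62.17
run037,26.04,91.7,35.44,17.34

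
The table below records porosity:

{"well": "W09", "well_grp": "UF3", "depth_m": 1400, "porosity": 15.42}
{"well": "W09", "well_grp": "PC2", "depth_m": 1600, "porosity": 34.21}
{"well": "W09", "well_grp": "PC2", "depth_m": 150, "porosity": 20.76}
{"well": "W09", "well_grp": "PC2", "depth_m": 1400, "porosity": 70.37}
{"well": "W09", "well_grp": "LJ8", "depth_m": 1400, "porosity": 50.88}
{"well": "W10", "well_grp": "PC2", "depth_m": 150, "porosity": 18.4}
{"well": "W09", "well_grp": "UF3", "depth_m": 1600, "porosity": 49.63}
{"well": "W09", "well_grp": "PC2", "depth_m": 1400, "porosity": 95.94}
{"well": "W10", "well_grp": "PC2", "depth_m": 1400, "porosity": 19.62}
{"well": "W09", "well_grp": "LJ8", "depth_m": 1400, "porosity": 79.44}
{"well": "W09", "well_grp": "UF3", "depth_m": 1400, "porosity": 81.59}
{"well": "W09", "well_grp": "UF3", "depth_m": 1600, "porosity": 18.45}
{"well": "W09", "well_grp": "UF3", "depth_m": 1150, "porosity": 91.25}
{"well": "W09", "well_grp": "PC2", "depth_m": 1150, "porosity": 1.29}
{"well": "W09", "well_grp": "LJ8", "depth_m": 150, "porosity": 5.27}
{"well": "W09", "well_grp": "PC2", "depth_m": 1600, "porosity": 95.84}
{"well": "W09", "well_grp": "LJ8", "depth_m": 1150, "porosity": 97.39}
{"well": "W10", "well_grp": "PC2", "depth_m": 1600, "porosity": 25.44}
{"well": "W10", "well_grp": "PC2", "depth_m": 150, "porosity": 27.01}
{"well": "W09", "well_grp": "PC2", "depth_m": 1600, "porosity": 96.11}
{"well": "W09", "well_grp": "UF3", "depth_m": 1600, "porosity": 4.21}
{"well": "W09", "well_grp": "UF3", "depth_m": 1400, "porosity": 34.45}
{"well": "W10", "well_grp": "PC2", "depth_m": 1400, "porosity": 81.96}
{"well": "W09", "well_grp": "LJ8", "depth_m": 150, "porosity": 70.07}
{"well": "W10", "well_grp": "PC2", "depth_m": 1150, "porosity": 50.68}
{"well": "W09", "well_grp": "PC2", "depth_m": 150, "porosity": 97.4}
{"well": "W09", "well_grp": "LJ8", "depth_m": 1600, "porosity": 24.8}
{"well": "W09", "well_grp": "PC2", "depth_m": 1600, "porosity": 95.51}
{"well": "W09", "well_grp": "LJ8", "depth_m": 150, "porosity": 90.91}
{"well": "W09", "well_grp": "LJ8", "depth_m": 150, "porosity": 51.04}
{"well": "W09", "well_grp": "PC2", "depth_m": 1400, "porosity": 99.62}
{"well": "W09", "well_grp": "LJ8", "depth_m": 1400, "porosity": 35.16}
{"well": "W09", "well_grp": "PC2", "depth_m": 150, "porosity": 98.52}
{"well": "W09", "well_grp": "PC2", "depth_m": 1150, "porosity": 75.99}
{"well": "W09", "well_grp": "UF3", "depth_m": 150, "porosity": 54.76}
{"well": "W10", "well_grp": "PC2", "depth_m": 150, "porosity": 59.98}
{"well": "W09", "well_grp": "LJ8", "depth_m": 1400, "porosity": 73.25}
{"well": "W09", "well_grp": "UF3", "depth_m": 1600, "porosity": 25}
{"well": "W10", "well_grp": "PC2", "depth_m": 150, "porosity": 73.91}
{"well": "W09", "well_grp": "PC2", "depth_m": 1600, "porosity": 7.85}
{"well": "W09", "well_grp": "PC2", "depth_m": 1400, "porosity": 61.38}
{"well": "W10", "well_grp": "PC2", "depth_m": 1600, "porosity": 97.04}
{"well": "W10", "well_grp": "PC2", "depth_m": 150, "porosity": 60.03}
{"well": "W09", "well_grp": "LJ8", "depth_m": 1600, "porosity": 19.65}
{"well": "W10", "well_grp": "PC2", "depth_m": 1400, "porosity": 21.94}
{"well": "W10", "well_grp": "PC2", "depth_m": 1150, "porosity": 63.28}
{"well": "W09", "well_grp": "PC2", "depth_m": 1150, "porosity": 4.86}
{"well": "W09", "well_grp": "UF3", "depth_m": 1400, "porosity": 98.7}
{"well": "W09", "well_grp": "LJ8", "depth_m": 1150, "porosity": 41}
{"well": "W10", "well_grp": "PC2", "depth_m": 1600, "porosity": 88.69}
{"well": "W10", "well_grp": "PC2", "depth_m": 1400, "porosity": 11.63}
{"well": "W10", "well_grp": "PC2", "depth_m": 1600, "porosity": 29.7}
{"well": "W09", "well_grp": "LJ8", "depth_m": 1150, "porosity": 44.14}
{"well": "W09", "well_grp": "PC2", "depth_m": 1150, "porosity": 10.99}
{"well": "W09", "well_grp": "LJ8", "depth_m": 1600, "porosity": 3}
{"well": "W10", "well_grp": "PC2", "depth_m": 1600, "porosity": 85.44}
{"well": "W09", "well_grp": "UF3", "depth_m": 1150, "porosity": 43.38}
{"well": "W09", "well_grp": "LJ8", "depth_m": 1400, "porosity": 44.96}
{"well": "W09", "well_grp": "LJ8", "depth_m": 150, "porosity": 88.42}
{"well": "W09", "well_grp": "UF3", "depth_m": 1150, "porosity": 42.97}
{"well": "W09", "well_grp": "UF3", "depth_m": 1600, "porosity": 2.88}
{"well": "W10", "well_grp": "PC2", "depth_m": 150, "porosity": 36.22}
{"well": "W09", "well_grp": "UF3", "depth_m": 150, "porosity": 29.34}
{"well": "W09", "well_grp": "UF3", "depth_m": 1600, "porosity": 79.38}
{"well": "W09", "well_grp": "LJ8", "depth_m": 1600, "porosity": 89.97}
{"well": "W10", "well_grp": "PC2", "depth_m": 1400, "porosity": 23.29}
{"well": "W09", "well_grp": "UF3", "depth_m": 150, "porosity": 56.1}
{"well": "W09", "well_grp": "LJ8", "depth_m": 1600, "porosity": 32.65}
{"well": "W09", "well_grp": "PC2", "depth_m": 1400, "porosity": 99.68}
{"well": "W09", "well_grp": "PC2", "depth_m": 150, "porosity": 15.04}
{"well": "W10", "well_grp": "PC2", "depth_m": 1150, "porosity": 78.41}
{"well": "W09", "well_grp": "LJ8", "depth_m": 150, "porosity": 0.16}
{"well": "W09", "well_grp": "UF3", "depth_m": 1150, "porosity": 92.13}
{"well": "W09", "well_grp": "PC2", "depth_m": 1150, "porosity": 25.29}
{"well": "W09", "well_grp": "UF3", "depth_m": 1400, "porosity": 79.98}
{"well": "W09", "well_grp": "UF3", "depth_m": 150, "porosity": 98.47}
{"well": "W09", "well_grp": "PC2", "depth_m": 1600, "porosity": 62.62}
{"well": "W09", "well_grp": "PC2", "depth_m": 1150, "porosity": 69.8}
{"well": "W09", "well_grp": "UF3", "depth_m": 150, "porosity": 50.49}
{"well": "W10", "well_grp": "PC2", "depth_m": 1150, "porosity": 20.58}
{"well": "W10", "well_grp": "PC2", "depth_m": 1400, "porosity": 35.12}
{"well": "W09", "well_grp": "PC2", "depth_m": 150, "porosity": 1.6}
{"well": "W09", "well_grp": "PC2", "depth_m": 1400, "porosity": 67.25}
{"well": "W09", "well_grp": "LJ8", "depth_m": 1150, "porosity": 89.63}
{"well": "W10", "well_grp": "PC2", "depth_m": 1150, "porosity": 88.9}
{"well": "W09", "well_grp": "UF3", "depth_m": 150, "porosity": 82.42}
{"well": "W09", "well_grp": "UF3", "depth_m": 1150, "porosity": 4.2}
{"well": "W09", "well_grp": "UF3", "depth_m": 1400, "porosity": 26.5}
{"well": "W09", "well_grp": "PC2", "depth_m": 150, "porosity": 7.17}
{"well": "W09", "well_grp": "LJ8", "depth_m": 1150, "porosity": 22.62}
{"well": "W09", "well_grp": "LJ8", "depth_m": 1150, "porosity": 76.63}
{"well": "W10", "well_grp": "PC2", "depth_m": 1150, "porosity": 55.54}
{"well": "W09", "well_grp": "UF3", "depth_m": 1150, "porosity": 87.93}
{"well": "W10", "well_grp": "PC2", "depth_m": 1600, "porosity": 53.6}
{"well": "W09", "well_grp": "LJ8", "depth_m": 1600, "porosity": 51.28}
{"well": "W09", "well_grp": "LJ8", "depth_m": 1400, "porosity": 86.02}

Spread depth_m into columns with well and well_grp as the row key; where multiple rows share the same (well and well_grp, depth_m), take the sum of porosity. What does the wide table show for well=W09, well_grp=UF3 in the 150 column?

371.58

Rows with well=W09, well_grp=UF3 and depth_m=150: porosity values are 54.76, 29.34, 56.1, 98.47, 50.49, 82.42.
54.76 + 29.34 + 56.1 + 98.47 + 50.49 + 82.42 = 371.58.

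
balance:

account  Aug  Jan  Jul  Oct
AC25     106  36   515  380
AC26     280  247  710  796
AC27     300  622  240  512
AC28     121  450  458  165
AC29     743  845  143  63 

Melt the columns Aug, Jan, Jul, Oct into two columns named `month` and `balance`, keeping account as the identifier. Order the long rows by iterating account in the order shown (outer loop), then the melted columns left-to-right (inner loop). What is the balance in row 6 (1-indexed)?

247

20 rows total (5 × 4). Row 6: index ⌊(6-1)/4⌋ = 1 into account → AC26; (6-1) mod 4 = 1 into the melted columns → Jan.
So row 6 is (AC26, Jan, 247); balance = 247.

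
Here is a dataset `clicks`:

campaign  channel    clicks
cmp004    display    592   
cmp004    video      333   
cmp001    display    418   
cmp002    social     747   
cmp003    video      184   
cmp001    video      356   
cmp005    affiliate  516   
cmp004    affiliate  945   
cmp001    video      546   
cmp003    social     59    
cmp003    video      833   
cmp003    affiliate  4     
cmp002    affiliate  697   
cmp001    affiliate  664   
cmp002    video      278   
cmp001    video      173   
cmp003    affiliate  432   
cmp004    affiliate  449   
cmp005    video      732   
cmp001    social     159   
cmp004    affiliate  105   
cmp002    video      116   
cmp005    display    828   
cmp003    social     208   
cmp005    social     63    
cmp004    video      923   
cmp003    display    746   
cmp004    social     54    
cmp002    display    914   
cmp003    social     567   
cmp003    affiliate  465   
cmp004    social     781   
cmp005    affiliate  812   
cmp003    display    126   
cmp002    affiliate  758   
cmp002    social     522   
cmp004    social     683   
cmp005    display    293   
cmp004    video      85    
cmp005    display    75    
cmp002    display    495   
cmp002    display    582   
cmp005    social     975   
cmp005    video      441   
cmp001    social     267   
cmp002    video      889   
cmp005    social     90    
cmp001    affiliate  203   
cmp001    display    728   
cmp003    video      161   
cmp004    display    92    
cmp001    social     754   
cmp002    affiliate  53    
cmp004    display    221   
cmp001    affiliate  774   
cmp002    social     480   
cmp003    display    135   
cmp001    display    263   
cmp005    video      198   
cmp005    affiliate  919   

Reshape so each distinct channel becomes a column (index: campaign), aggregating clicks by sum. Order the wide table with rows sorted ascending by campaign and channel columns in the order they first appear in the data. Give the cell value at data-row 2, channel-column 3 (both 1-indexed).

1749

With rows sorted ascending by campaign, row 2 is campaign=cmp002. channel columns in first-appearance order: display, video, social, affiliate; column 3 is social.
Long rows with campaign=cmp002, channel=social: 747 + 522 + 480 = 1749.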